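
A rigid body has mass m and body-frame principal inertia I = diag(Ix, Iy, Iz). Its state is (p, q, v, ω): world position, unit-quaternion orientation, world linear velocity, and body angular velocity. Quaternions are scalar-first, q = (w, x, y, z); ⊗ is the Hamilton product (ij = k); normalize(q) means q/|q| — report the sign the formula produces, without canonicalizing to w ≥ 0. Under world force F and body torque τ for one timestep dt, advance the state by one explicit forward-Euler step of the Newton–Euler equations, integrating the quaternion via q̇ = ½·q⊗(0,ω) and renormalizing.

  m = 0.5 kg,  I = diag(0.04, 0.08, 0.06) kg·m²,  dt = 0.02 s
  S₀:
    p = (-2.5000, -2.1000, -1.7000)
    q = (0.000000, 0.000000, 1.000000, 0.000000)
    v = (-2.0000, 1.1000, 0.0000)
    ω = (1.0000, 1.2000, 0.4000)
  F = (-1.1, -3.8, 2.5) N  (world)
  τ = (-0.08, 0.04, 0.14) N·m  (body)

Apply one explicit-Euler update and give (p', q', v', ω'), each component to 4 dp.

new position p' = (-2.5400, -2.0780, -1.7000)
v' = v + a·dt = (-2.0440, 0.9480, 0.1000)
ω×(Iω) gyroscopic = (-0.0096, -0.0080, 0.0480)
(τ − ω×Iω)/I = (-1.7600, 0.6000, 1.5333)
ω' = ω + α·dt = (0.9648, 1.2120, 0.4307)
Hamilton product q⊗(0,ω) = (-1.2000000, 0.4000000, 0.0000000, -1.0000000)
updated quaternion q' = (-0.0120, 0.0040, 0.9999, -0.0100)

p' = (-2.5400, -2.0780, -1.7000)
q' = (-0.0120, 0.0040, 0.9999, -0.0100)
v' = (-2.0440, 0.9480, 0.1000)
ω' = (0.9648, 1.2120, 0.4307)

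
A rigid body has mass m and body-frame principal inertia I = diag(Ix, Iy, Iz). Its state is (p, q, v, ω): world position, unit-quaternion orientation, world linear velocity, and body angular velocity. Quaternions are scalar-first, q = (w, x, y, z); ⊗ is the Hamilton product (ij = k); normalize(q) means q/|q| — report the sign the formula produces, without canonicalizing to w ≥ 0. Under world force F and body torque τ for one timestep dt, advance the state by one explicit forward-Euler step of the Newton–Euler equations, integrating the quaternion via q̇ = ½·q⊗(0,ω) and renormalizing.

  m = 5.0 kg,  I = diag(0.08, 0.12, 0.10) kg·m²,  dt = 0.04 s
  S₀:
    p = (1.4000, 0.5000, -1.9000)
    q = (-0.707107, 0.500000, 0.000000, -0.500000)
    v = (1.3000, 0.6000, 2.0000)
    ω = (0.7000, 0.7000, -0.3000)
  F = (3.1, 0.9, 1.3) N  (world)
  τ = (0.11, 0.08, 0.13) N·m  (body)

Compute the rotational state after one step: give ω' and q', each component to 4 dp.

precession coupling ω×(Iω) = (0.0042, 0.0042, 0.0196)
(τ − ω×Iω)/I = (1.3225, 0.6317, 1.1040)
ω + α·dt = (0.7529, 0.7253, -0.2558)
Hamilton product q⊗(0,ω) = (-0.5000000, -0.1449749, -0.6949749, 0.5621321)
q + ½dt·q⊗(0,ω), renormalized = (-0.7170, 0.4970, -0.0139, -0.4887)

ω' = (0.7529, 0.7253, -0.2558)
q' = (-0.7170, 0.4970, -0.0139, -0.4887)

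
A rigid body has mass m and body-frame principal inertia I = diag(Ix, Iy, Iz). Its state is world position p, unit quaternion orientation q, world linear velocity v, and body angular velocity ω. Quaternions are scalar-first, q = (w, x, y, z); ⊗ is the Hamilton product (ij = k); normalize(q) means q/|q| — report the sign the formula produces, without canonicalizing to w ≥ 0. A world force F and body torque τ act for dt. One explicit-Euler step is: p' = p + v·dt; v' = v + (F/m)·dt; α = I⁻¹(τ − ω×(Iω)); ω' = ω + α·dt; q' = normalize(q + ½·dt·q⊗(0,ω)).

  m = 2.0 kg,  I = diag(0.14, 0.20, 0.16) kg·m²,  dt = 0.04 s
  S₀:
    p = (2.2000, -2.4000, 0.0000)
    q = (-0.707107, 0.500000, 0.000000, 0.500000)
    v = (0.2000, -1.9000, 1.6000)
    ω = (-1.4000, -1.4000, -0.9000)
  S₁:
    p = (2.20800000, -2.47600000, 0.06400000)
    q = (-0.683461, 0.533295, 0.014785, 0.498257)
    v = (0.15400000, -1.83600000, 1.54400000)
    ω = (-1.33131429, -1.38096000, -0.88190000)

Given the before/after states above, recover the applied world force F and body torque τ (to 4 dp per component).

F = (-2.3000, 3.2000, -2.8000)
τ = (0.1900, 0.0700, 0.1900)

Δω = ω₁−ω₀ = (0.06868571, 0.01904000, 0.01810000)
ω₀×(Iω₀) = (-0.0504, -0.0252, 0.1176)
I·α + gyro = (0.1900, 0.0700, 0.1900)
velocity change Δv = (-0.04600000, 0.06400000, -0.05600000)
F = m·Δv/dt = (-2.3000, 3.2000, -2.8000)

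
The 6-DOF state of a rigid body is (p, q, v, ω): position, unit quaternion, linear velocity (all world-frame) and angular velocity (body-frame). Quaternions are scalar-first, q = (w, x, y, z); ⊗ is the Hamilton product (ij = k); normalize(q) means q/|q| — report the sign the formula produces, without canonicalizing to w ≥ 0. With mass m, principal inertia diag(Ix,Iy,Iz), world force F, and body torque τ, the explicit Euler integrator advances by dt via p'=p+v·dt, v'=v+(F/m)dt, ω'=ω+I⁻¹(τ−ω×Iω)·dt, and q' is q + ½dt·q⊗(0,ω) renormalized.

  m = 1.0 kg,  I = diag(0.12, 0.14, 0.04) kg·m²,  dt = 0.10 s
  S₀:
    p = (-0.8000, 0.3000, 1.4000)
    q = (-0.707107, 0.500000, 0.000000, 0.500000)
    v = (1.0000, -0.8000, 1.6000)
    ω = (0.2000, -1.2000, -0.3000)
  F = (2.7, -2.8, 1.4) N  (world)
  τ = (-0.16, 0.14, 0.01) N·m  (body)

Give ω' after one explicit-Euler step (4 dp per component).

ω×(Iω) gyroscopic = (-0.0360, -0.0048, -0.0048)
(τ − ω×Iω)/I = (-1.0333, 1.0343, 0.3700)
new body rate ω' = (0.0967, -1.0966, -0.2630)

ω' = (0.0967, -1.0966, -0.2630)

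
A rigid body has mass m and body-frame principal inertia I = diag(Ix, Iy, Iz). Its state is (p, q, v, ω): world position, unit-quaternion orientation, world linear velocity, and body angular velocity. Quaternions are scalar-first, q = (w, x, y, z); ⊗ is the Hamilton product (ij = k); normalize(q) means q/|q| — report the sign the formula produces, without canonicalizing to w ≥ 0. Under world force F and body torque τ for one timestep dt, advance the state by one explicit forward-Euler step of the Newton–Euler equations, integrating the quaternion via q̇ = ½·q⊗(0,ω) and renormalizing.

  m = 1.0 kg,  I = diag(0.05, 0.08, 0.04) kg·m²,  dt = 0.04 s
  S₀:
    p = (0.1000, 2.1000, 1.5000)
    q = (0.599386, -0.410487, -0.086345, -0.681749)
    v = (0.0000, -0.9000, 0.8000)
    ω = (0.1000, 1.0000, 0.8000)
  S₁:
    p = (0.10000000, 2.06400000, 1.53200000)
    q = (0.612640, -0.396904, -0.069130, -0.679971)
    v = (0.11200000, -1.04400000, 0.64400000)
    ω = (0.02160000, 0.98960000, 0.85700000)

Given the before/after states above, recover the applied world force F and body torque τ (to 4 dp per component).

rate change Δω = (-0.07840000, -0.01040000, 0.05700000)
precession coupling = (-0.0320, 0.0008, 0.0030)
applied torque τ = (-0.1300, -0.0200, 0.0600)
Δv = v₁−v₀ = (0.11200000, -0.14400000, -0.15600000)
applied force F = (2.8000, -3.6000, -3.9000)

F = (2.8000, -3.6000, -3.9000)
τ = (-0.1300, -0.0200, 0.0600)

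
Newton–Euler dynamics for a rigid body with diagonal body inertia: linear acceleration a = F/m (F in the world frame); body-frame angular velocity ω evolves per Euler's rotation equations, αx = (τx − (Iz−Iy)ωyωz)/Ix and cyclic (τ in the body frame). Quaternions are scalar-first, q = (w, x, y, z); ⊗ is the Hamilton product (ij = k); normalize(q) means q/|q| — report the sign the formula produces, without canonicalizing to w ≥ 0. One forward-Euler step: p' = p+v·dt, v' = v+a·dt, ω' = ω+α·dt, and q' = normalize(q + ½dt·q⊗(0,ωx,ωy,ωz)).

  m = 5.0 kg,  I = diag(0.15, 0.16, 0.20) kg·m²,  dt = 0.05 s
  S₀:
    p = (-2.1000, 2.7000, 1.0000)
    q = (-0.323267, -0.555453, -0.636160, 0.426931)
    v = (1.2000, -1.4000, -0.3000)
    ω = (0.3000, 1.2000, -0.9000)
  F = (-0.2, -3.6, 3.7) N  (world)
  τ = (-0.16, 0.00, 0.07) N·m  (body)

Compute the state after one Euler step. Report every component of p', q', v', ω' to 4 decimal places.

p' = (-2.0400, 2.6300, 0.9850)
q' = (-0.2902, -0.5560, -0.6547, 0.4220)
v' = (1.1980, -1.4360, -0.2630)
ω' = (0.2611, 1.1958, -0.8834)

a = F/m = (-0.0400, -0.7200, 0.7400)
p + v·dt = (-2.0400, 2.6300, 0.9850)
v' = v + a·dt = (1.1980, -1.4360, -0.2630)
angular accel α = (-0.7787, -0.0844, 0.3320)
new body rate ω' = (0.2611, 1.1958, -0.8834)
q⊗(0,ω) = (1.3142658, -0.0367533, -0.7597488, -0.1847553)
q' = normalize(q + ½dt·q⊗(0,ω)) = (-0.2902, -0.5560, -0.6547, 0.4220)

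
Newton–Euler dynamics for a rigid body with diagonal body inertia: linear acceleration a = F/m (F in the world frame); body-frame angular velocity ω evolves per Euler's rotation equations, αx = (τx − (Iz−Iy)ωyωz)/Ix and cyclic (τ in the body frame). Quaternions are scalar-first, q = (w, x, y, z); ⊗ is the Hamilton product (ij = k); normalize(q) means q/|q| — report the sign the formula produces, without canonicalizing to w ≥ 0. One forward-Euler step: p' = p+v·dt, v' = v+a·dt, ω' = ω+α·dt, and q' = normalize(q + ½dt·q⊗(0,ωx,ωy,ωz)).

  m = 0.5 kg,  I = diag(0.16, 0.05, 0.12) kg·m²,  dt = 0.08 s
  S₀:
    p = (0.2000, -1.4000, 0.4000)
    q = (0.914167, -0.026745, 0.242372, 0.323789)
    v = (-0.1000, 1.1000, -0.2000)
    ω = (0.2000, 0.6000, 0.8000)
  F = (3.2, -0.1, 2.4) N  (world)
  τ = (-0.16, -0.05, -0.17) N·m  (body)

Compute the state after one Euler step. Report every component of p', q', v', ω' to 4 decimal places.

p' = (0.1920, -1.3120, 0.3840)
q' = (0.8975, -0.0194, 0.2675, 0.3502)
v' = (0.4120, 1.0840, 0.1840)
ω' = (0.1032, 0.5098, 0.6955)

ω×(Iω) gyroscopic = (0.0336, 0.0064, -0.0132)
α = I⁻¹(τ − ω×Iω) = (-1.2100, -1.1280, -1.3067)
ω' = ω + α·dt = (0.1032, 0.5098, 0.6955)
q⊗(0,ω) = (-0.3991054, 0.1824576, 0.6346540, 0.6668122)
q' = normalize(q + ½dt·q⊗(0,ω)) = (0.8975, -0.0194, 0.2675, 0.3502)
new position p' = (0.1920, -1.3120, 0.3840)
v + (F/m)dt = (0.4120, 1.0840, 0.1840)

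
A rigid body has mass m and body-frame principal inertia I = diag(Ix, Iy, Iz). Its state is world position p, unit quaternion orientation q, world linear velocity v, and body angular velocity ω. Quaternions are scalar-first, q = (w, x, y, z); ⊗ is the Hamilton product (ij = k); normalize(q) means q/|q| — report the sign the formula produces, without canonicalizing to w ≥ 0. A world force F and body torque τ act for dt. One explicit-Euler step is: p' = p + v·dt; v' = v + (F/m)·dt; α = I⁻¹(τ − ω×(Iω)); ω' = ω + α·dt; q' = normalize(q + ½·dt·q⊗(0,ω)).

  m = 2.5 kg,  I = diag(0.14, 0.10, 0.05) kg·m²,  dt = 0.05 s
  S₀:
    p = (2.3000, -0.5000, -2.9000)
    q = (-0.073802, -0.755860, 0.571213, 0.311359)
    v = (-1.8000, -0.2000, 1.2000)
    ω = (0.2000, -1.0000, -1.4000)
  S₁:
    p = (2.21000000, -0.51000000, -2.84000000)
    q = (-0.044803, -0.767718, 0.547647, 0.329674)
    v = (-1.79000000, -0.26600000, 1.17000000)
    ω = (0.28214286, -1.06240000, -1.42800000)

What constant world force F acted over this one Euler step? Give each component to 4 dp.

v₁ − v₀ = (0.01000000, -0.06600000, -0.03000000)
applied force F = (0.5000, -3.3000, -1.5000)

F = (0.5000, -3.3000, -1.5000)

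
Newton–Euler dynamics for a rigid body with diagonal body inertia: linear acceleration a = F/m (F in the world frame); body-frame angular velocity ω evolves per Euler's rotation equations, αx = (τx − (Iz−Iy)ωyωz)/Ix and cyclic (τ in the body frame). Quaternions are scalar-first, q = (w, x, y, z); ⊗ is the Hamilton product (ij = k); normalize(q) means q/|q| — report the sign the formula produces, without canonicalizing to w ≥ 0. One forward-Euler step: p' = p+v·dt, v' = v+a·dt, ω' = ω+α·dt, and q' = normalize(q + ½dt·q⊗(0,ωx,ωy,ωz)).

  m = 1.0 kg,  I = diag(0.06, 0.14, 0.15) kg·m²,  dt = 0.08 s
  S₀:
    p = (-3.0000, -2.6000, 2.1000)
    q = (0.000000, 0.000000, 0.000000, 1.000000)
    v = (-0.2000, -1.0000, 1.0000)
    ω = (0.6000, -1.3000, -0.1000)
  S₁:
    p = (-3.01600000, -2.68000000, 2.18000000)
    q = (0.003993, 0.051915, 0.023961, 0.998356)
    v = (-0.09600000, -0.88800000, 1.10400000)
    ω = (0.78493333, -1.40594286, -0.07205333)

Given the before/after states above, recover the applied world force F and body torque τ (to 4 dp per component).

velocity change Δv = (0.10400000, 0.11200000, 0.10400000)
F = m·Δv/dt = (1.3000, 1.4000, 1.3000)
Δω = ω₁−ω₀ = (0.18493333, -0.10594286, 0.02794667)
τ = I·(Δω/dt) + ω₀×(Iω₀) = (0.1400, -0.1800, -0.0100)

F = (1.3000, 1.4000, 1.3000)
τ = (0.1400, -0.1800, -0.0100)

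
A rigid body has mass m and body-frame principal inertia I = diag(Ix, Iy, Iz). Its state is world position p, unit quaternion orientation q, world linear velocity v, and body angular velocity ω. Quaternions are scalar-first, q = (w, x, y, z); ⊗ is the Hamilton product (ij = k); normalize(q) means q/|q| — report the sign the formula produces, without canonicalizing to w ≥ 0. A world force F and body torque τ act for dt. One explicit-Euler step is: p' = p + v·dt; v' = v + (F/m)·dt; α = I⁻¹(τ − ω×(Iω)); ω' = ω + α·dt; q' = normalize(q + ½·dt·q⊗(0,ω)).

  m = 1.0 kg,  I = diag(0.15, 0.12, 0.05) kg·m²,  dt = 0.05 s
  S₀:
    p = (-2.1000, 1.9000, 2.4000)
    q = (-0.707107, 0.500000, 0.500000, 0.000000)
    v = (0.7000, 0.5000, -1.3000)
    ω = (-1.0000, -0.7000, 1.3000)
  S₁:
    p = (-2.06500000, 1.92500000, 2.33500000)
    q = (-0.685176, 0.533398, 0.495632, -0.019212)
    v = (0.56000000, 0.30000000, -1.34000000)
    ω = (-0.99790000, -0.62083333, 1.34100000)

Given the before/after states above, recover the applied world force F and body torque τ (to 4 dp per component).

F = (-2.8000, -4.0000, -0.8000)
τ = (0.0700, 0.0600, 0.0200)

velocity change Δv = (-0.14000000, -0.20000000, -0.04000000)
m·(v₁−v₀)/dt = (-2.8000, -4.0000, -0.8000)
ω₁ − ω₀ = (0.00210000, 0.07916667, 0.04100000)
ω₀×(Iω₀) = (0.0637, -0.1300, -0.0210)
τ = I·(Δω/dt) + ω₀×(Iω₀) = (0.0700, 0.0600, 0.0200)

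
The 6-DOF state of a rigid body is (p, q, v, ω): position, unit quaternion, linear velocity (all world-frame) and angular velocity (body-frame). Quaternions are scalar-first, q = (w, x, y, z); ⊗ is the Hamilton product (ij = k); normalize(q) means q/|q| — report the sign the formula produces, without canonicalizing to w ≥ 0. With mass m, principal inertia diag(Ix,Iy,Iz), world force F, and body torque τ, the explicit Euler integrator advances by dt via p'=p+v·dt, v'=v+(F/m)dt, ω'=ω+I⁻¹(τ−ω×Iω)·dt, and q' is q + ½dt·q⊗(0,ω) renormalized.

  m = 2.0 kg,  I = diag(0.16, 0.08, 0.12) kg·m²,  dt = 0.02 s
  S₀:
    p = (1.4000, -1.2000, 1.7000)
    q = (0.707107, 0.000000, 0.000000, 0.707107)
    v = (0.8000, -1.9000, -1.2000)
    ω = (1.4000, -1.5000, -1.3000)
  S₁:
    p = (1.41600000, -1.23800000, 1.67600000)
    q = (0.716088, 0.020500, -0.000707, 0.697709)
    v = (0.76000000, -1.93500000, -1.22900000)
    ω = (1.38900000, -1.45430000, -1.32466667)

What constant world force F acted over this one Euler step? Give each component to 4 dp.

F = (-4.0000, -3.5000, -2.9000)

Δv = v₁−v₀ = (-0.04000000, -0.03500000, -0.02900000)
m·(v₁−v₀)/dt = (-4.0000, -3.5000, -2.9000)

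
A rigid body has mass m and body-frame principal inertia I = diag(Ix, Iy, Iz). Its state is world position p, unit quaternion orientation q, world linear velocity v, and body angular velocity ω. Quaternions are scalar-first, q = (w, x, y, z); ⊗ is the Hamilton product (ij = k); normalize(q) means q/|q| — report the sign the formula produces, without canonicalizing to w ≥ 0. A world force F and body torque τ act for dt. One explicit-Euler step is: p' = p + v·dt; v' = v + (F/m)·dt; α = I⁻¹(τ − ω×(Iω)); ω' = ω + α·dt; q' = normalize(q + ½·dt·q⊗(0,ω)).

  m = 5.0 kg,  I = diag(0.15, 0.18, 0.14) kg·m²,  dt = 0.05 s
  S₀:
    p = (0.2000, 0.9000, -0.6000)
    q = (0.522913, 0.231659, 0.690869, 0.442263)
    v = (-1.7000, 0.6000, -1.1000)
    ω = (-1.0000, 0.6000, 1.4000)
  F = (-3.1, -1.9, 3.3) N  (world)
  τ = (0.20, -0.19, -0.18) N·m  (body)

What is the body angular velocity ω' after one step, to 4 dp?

precession coupling ω×(Iω) = (-0.0336, -0.0140, -0.0180)
angular accel α = (1.5573, -0.9778, -1.1571)
new body rate ω' = (-0.9221, 0.5511, 1.3421)

ω' = (-0.9221, 0.5511, 1.3421)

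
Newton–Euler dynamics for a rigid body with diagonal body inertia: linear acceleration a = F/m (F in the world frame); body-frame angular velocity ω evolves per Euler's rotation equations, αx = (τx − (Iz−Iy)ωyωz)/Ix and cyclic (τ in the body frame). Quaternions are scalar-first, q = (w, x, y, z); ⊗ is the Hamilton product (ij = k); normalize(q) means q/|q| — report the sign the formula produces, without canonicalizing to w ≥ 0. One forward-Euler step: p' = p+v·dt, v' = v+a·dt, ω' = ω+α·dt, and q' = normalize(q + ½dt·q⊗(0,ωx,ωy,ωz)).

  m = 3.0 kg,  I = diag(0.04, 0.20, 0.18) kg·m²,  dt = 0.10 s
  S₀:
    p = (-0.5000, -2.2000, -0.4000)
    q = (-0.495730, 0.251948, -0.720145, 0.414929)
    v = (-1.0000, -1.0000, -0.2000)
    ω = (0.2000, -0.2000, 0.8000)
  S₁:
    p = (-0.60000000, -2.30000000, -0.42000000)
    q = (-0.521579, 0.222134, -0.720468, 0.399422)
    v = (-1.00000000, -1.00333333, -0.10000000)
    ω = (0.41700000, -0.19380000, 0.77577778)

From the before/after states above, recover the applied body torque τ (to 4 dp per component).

τ = (0.0900, -0.0100, -0.0500)

Δω = ω₁−ω₀ = (0.21700000, 0.00620000, -0.02422222)
gyro term ω₀×Iω₀ = (0.0032, -0.0224, -0.0064)
applied torque τ = (0.0900, -0.0100, -0.0500)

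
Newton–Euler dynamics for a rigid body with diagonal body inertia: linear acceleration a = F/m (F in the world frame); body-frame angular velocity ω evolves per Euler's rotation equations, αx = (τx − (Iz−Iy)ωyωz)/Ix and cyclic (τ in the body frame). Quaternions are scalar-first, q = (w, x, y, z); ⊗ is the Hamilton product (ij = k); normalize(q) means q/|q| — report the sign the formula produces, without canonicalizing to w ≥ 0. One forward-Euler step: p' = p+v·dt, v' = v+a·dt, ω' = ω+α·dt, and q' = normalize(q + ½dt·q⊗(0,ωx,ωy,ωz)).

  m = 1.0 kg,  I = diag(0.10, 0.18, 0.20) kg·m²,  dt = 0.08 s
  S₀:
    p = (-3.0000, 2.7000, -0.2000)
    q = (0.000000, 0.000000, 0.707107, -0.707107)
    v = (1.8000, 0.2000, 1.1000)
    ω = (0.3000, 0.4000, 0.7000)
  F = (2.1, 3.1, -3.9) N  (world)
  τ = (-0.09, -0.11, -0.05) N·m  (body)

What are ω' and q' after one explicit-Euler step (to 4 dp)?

ω×(Iω) gyroscopic = (0.0056, -0.0210, 0.0096)
angular accel α = (-0.9560, -0.4944, -0.2980)
ω + α·dt = (0.2235, 0.3604, 0.6762)
Hamilton product q⊗(0,ω) = (0.2121321, 0.7778177, -0.2121321, -0.2121321)
q' = normalize(q + ½dt·q⊗(0,ω)) = (0.0085, 0.0311, 0.6982, -0.7152)

ω' = (0.2235, 0.3604, 0.6762)
q' = (0.0085, 0.0311, 0.6982, -0.7152)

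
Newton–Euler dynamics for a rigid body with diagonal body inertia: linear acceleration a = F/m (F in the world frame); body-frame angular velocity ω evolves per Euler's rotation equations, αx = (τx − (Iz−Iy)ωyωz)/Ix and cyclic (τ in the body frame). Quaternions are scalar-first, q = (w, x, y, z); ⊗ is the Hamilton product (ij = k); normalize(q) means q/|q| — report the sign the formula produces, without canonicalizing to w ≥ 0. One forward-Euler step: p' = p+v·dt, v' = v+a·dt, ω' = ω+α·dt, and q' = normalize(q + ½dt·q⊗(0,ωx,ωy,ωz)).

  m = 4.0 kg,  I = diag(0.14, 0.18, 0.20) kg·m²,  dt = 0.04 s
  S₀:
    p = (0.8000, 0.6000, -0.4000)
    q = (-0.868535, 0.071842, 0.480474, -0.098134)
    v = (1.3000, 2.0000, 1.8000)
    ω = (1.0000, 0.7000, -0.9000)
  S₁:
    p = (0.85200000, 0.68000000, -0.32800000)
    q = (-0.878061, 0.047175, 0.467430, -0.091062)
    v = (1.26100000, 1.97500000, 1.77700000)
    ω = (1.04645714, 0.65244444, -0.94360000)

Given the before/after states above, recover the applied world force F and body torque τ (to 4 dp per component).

F = (-3.9000, -2.5000, -2.3000)
τ = (0.1500, -0.1600, -0.1900)

rate change Δω = (0.04645714, -0.04755556, -0.04360000)
precession coupling = (-0.0126, 0.0540, 0.0280)
τ = I·(Δω/dt) + ω₀×(Iω₀) = (0.1500, -0.1600, -0.1900)
Δv = v₁−v₀ = (-0.03900000, -0.02500000, -0.02300000)
F = m·Δv/dt = (-3.9000, -2.5000, -2.3000)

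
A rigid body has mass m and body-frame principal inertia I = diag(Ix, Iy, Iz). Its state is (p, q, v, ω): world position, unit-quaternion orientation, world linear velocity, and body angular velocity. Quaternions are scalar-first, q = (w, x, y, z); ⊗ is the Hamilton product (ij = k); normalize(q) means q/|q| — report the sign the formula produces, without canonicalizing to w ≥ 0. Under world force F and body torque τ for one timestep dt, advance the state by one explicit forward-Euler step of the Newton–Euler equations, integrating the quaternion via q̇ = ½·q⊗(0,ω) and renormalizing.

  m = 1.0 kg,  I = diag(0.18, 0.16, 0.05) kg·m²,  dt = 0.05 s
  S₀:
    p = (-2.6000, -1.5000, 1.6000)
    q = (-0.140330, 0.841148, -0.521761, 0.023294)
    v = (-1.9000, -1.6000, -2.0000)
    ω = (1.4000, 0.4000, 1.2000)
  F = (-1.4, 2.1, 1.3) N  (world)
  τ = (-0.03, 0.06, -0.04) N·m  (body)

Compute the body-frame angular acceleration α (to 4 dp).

ω×(Iω) gyroscopic = (-0.0528, 0.2184, -0.0112)
(τ − ω×Iω)/I = (0.1267, -0.9900, -0.5760)

α = (0.1267, -0.9900, -0.5760)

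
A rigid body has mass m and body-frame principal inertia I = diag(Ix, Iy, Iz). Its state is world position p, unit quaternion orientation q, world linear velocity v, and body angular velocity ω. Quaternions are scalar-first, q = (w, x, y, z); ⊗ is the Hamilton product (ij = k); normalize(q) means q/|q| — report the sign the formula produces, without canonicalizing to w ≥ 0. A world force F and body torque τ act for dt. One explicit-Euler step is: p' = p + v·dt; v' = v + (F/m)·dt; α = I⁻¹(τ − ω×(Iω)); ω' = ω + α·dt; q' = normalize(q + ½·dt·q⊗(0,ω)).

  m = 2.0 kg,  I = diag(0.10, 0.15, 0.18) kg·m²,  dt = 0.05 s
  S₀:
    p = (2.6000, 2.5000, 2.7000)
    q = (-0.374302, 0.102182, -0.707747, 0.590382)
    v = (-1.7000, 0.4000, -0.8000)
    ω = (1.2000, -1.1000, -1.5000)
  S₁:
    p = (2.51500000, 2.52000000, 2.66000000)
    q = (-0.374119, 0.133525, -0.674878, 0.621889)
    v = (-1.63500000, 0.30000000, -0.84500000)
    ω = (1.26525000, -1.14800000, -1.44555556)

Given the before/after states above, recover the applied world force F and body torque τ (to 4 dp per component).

F = (2.6000, -4.0000, -1.8000)
τ = (0.1800, 0.0000, 0.1300)

Δv = v₁−v₀ = (0.06500000, -0.10000000, -0.04500000)
applied force F = (2.6000, -4.0000, -1.8000)
ω₁ − ω₀ = (0.06525000, -0.04800000, 0.05444444)
precession coupling = (0.0495, 0.1440, -0.0660)
I·α + gyro = (0.1800, 0.0000, 0.1300)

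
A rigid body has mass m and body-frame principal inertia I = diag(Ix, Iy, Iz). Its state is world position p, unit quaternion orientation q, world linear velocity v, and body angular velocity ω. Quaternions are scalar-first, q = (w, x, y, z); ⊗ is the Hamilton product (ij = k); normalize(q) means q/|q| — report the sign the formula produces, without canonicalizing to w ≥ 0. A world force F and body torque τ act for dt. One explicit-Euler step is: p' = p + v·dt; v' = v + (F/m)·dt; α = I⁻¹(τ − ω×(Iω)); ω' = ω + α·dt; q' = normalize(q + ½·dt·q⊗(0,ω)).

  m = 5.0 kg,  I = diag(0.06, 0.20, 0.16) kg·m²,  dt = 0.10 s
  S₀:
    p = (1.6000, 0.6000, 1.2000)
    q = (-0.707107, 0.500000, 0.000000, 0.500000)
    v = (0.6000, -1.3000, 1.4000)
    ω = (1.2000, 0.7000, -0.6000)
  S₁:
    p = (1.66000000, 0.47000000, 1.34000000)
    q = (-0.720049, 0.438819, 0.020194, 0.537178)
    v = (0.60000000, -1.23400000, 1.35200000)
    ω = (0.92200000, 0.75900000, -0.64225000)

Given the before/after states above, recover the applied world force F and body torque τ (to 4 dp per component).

F = (0.0000, 3.3000, -2.4000)
τ = (-0.1500, 0.1900, 0.0500)

velocity change Δv = (0.00000000, 0.06600000, -0.04800000)
F = m·Δv/dt = (0.0000, 3.3000, -2.4000)
Δω = ω₁−ω₀ = (-0.27800000, 0.05900000, -0.04225000)
ω₀×(Iω₀) = (0.0168, 0.0720, 0.1176)
I·α + gyro = (-0.1500, 0.1900, 0.0500)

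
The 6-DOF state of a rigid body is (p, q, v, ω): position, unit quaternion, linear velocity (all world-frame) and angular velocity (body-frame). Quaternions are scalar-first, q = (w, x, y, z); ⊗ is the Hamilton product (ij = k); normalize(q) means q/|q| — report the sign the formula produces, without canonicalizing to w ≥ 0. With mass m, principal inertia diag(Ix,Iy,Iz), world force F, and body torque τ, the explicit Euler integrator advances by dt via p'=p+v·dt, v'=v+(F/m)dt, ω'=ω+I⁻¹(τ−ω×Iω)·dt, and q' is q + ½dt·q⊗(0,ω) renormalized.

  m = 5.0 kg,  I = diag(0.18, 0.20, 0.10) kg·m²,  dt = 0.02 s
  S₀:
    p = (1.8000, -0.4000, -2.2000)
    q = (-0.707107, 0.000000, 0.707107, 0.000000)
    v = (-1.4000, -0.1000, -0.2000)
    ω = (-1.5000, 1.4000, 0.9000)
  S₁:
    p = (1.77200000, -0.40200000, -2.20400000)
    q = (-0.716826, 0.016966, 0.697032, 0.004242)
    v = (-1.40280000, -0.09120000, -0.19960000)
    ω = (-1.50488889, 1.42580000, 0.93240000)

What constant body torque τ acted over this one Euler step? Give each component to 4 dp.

ω₁ − ω₀ = (-0.00488889, 0.02580000, 0.03240000)
gyro term ω₀×Iω₀ = (-0.1260, -0.1080, -0.0420)
applied torque τ = (-0.1700, 0.1500, 0.1200)

τ = (-0.1700, 0.1500, 0.1200)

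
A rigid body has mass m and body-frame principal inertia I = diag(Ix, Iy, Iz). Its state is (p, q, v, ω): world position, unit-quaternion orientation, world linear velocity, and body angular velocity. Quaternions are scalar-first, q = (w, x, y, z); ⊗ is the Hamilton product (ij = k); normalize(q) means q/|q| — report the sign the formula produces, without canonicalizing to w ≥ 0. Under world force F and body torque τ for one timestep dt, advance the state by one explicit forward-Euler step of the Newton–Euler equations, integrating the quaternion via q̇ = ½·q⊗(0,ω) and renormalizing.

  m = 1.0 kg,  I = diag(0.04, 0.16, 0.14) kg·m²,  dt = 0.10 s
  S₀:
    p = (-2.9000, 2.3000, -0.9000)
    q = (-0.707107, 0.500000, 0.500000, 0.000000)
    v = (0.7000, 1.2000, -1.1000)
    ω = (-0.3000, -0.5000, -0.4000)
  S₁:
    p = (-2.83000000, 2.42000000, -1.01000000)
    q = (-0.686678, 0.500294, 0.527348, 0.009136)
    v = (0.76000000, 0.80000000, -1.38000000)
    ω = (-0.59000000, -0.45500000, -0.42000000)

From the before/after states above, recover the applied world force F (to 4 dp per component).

F = (0.6000, -4.0000, -2.8000)

velocity change Δv = (0.06000000, -0.40000000, -0.28000000)
F = m·Δv/dt = (0.6000, -4.0000, -2.8000)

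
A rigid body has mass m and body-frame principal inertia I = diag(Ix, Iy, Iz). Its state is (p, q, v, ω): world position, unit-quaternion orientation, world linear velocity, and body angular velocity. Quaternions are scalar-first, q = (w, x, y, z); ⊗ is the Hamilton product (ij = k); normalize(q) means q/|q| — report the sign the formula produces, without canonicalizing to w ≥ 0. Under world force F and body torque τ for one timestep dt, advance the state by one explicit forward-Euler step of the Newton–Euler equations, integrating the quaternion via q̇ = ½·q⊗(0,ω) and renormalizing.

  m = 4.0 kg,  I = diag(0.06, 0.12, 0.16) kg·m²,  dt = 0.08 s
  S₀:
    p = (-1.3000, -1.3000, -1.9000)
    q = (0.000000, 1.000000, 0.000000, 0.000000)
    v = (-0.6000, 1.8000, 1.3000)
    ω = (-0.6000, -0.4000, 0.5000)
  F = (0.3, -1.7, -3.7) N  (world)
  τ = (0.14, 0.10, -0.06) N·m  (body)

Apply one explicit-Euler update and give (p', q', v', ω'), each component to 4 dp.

p' = p + v·dt = (-1.3480, -1.1560, -1.7960)
new velocity v' = (-0.5940, 1.7660, 1.2260)
precession coupling ω×(Iω) = (-0.0080, 0.0300, 0.0144)
(τ − ω×Iω)/I = (2.4667, 0.5833, -0.4650)
new body rate ω' = (-0.4027, -0.3533, 0.4628)
q⊗(0,ω) = (0.6000000, 0.0000000, -0.5000000, -0.4000000)
q' = normalize(q + ½dt·q⊗(0,ω)) = (0.0240, 0.9994, -0.0200, -0.0160)

p' = (-1.3480, -1.1560, -1.7960)
q' = (0.0240, 0.9994, -0.0200, -0.0160)
v' = (-0.5940, 1.7660, 1.2260)
ω' = (-0.4027, -0.3533, 0.4628)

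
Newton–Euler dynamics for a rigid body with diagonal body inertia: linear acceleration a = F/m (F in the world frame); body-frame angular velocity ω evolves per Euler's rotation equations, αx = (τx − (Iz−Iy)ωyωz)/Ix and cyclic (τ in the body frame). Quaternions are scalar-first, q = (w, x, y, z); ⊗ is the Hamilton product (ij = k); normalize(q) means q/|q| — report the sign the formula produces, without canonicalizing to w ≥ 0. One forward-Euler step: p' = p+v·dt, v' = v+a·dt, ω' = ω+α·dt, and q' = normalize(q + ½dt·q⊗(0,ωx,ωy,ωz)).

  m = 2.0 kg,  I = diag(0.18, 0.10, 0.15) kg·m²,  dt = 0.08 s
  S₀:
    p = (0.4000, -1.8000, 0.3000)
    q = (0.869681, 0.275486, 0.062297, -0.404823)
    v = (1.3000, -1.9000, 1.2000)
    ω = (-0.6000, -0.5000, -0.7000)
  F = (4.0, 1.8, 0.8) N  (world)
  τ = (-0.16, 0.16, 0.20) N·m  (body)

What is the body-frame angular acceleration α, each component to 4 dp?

precession coupling ω×(Iω) = (0.0175, 0.0126, -0.0240)
angular accel α = (-0.9861, 1.4740, 1.4933)

α = (-0.9861, 1.4740, 1.4933)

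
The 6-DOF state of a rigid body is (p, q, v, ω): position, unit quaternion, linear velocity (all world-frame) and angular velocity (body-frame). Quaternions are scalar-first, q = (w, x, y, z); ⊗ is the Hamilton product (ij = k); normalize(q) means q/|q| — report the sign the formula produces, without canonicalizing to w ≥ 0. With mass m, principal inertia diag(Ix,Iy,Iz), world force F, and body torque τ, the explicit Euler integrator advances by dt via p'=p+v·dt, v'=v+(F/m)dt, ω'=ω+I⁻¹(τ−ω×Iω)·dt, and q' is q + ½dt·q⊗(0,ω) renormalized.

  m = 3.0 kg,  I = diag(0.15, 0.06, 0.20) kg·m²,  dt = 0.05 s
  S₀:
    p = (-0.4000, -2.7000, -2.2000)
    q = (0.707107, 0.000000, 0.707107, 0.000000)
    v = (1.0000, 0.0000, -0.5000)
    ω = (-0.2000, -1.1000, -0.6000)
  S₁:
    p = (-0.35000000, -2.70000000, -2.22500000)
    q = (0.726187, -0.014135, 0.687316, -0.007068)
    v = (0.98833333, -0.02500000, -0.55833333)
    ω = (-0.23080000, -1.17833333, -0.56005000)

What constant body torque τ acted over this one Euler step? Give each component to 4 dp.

ω₁ − ω₀ = (-0.03080000, -0.07833333, 0.03995000)
applied torque τ = (0.0000, -0.1000, 0.1400)

τ = (0.0000, -0.1000, 0.1400)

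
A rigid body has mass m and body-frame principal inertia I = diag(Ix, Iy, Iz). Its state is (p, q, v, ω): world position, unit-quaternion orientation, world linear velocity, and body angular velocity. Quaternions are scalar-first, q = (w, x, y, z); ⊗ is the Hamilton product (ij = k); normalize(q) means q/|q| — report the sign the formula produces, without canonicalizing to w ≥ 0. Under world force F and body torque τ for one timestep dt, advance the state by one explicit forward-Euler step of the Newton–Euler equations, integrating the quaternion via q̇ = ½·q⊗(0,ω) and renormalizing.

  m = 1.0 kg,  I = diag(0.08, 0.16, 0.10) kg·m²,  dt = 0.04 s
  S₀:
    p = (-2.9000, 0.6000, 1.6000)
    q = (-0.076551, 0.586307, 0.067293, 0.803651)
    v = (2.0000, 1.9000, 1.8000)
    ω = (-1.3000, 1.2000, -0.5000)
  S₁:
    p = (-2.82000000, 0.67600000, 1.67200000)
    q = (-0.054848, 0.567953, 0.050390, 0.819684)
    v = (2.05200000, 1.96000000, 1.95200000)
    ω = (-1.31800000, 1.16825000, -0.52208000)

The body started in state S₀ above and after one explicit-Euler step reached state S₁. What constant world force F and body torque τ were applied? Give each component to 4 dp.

Δω = ω₁−ω₀ = (-0.01800000, -0.03175000, -0.02208000)
gyro term ω₀×Iω₀ = (0.0360, -0.0130, -0.1248)
applied torque τ = (0.0000, -0.1400, -0.1800)
velocity change Δv = (0.05200000, 0.06000000, 0.15200000)
applied force F = (1.3000, 1.5000, 3.8000)

F = (1.3000, 1.5000, 3.8000)
τ = (0.0000, -0.1400, -0.1800)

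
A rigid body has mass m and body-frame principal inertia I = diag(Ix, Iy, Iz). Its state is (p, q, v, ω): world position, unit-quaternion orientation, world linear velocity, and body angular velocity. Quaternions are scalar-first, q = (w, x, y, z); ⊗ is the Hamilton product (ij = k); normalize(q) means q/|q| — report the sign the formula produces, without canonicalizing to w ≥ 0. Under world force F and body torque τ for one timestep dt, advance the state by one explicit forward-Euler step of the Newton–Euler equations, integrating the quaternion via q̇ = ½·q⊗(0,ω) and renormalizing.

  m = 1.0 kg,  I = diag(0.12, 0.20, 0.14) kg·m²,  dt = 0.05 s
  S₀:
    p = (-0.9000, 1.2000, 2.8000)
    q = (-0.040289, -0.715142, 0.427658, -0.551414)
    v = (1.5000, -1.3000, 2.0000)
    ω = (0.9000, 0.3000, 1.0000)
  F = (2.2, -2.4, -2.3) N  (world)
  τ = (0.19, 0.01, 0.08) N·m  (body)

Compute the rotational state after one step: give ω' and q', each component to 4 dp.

ω×(Iω) gyroscopic = (-0.0180, -0.0180, 0.0216)
angular accel α = (1.7333, 0.1400, 0.4171)
ω + α·dt = (0.9867, 0.3070, 1.0209)
2q̇ = q⊗(0,ω) = (1.0667444, 0.5568221, 0.2067827, -0.6397238)
q' = normalize(q + ½dt·q⊗(0,ω)) = (-0.0136, -0.7008, 0.4326, -0.5671)

ω' = (0.9867, 0.3070, 1.0209)
q' = (-0.0136, -0.7008, 0.4326, -0.5671)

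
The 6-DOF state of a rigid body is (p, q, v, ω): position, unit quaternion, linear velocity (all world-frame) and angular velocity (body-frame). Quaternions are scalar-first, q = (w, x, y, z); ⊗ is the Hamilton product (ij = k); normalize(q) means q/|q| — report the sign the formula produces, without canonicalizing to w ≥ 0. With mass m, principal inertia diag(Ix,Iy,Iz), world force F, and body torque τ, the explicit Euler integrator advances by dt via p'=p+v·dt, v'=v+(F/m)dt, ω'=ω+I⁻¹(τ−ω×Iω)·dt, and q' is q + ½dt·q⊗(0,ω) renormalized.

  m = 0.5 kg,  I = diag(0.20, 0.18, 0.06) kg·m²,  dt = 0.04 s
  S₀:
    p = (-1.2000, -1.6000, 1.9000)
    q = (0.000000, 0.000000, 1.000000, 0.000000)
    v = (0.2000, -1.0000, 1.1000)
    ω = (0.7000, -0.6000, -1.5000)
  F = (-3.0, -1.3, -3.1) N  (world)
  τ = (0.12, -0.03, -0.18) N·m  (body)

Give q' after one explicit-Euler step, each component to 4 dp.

Hamilton product q⊗(0,ω) = (0.6000000, -1.5000000, 0.0000000, -0.7000000)
q + ½dt·q⊗(0,ω), renormalized = (0.0120, -0.0300, 0.9994, -0.0140)

q' = (0.0120, -0.0300, 0.9994, -0.0140)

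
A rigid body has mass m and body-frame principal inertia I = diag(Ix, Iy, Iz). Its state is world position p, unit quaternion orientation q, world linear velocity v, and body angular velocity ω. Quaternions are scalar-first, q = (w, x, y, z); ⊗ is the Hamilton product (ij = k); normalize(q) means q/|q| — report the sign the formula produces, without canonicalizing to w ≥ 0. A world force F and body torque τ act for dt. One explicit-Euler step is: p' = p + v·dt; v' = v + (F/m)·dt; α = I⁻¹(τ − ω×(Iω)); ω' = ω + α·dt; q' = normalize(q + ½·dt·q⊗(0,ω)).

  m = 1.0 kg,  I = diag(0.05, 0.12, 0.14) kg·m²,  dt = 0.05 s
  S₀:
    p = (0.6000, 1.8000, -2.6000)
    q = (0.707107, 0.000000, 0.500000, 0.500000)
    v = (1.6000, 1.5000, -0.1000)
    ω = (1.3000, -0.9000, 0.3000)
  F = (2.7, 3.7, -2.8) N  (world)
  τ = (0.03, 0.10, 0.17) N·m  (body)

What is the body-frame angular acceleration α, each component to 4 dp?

precession coupling ω×(Iω) = (-0.0054, -0.0351, -0.0819)
α = I⁻¹(τ − ω×Iω) = (0.7080, 1.1258, 1.7993)

α = (0.7080, 1.1258, 1.7993)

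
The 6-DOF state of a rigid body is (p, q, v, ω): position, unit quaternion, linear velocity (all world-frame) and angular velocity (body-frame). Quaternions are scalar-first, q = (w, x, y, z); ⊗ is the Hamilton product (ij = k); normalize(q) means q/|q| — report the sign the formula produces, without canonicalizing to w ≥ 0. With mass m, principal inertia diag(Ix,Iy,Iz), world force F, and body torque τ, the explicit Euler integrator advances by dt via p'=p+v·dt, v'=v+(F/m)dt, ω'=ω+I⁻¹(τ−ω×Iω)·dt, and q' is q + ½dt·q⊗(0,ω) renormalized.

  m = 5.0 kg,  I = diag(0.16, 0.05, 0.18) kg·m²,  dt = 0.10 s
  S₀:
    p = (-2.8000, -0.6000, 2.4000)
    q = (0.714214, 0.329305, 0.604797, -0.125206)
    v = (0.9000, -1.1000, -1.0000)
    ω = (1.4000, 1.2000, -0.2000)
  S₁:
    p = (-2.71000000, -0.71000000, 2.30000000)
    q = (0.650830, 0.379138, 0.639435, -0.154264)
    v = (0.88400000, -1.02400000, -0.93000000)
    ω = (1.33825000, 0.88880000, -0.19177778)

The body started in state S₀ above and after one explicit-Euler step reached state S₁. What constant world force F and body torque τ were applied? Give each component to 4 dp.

ω₁ − ω₀ = (-0.06175000, -0.31120000, 0.00822222)
gyro term ω₀×Iω₀ = (-0.0312, 0.0056, -0.1848)
I·α + gyro = (-0.1300, -0.1500, -0.1700)
v₁ − v₀ = (-0.01600000, 0.07600000, 0.07000000)
F = m·Δv/dt = (-0.8000, 3.8000, 3.5000)

F = (-0.8000, 3.8000, 3.5000)
τ = (-0.1300, -0.1500, -0.1700)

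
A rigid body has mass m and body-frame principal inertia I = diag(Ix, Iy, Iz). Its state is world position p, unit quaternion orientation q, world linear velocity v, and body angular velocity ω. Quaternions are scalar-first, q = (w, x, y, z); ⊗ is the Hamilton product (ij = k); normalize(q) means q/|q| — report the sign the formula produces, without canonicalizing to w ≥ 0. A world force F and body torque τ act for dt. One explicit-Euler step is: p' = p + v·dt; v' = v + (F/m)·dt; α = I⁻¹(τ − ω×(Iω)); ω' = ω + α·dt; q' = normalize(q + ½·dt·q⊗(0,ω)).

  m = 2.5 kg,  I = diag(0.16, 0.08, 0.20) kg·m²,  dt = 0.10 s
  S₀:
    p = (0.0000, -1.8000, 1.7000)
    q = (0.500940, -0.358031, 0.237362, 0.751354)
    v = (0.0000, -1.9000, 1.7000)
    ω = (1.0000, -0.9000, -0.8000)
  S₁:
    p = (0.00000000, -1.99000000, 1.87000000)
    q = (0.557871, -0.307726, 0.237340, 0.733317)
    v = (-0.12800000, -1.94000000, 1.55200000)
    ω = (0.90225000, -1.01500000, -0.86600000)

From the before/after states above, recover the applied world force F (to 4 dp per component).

velocity change Δv = (-0.12800000, -0.04000000, -0.14800000)
F = m·Δv/dt = (-3.2000, -1.0000, -3.7000)

F = (-3.2000, -1.0000, -3.7000)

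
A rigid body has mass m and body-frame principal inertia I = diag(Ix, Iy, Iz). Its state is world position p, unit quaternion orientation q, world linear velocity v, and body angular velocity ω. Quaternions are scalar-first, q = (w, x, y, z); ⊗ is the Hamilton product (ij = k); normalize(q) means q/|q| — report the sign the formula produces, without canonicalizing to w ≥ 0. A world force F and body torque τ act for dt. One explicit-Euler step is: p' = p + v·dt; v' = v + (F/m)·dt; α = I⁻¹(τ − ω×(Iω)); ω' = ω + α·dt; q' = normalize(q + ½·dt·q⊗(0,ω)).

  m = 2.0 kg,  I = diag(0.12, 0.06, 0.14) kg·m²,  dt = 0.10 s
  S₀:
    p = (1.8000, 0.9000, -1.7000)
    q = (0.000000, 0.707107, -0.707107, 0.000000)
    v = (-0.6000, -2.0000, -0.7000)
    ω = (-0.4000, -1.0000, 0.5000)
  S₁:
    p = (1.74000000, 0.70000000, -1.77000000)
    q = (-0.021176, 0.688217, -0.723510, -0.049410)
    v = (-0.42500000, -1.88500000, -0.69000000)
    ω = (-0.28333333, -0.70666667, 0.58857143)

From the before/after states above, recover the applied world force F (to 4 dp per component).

F = (3.5000, 2.3000, 0.2000)

velocity change Δv = (0.17500000, 0.11500000, 0.01000000)
m·(v₁−v₀)/dt = (3.5000, 2.3000, 0.2000)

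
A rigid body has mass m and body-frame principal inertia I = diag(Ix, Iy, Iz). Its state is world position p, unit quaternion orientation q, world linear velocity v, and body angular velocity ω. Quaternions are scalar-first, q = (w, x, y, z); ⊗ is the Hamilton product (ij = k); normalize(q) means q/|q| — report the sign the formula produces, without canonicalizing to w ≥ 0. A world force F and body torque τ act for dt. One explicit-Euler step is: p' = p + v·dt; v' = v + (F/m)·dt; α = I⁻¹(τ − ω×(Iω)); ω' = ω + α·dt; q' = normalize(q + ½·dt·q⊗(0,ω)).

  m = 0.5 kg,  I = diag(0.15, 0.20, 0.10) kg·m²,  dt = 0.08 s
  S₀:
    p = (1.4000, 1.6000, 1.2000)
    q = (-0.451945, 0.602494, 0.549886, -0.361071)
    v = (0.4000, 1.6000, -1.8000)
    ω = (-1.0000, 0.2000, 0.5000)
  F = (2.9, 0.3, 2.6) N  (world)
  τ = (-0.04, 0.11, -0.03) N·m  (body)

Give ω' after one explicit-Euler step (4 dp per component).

α = I⁻¹(τ − ω×Iω) = (-0.2000, 0.6750, -0.2000)
new body rate ω' = (-1.0160, 0.2540, 0.4840)

ω' = (-1.0160, 0.2540, 0.4840)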